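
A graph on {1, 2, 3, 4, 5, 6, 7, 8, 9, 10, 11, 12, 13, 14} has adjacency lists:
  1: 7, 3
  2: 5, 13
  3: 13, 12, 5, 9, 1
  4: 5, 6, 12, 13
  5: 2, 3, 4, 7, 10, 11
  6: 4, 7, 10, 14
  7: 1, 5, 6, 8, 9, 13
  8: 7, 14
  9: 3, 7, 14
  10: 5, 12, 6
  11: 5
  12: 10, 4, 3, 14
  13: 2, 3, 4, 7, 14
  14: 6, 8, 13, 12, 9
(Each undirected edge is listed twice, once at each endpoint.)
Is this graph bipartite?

Partition the vertices as {2, 3, 4, 7, 10, 11, 14} vs {1, 5, 6, 8, 9, 12, 13}. Each listed edge has one endpoint in each part, so the graph is bipartite.

Yes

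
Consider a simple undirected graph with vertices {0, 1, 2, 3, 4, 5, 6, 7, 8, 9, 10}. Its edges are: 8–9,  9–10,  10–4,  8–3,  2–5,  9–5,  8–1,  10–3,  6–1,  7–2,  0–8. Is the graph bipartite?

Partition the vertices as {5, 6, 7, 8, 10} vs {0, 1, 2, 3, 4, 9}. Each listed edge has one endpoint in each part, so the graph is bipartite.

Yes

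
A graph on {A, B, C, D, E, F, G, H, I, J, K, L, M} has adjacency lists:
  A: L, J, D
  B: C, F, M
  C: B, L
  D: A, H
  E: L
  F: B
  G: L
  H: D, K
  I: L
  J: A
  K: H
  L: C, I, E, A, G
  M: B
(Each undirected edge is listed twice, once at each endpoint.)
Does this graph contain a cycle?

No

|V| = 13, |E| = 12, number of components = 1.
Since 12 = 13 - 1, the graph is a forest and contains no cycle.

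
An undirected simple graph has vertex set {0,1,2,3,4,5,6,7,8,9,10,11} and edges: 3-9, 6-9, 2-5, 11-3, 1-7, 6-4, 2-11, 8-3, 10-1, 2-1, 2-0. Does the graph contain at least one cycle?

No

|V| = 12, |E| = 11, number of components = 1.
A forest on 12 vertices with 1 component has exactly 11 edges, which matches — so no cycle.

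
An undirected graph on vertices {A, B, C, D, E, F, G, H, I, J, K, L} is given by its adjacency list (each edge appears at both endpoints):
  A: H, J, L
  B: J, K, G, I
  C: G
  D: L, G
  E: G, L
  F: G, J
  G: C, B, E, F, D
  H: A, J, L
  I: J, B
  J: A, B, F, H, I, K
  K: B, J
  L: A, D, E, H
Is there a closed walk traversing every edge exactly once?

No

Degrees: A:3, B:4, C:1, D:2, E:2, F:2, G:5, H:3, I:2, J:6, K:2, L:4
Vertices with odd degree: A, C, G, H. An Eulerian circuit requires all degrees even.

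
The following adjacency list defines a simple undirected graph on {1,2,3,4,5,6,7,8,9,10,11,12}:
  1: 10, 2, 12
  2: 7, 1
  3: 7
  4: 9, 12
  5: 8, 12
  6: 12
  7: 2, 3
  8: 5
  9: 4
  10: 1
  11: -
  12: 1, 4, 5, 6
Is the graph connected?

Component: {11}
Component: {1, 2, 3, 4, 5, 6, 7, 8, 9, 10, 12}
No edge joins these 2 groups, so the graph is disconnected.

No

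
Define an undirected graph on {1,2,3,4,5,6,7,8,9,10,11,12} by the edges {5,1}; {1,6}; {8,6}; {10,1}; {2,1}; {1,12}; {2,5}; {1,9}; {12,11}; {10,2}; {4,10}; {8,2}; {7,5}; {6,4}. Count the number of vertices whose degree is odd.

6

Degrees: 1:6, 2:4, 3:0, 4:2, 5:3, 6:3, 7:1, 8:2, 9:1, 10:3, 11:1, 12:2
Odd-degree vertices: 5, 6, 7, 9, 10, 11.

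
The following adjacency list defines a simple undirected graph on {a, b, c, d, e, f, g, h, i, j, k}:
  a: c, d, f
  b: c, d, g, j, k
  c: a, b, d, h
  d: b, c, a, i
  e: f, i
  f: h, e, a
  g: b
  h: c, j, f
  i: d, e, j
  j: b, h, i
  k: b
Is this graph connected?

A breadth-first search from a visits a, c, f, d, h, b, e, i, j, g, k — all 11 vertices — so the graph is connected.

Yes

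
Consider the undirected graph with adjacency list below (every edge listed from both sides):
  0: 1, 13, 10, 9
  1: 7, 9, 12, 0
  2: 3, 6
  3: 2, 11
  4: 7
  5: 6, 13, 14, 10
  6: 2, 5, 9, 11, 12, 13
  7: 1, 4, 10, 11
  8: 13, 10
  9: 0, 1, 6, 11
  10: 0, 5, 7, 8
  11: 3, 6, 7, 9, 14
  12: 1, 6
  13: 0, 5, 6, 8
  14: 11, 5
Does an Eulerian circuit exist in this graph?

No

Degrees: 0:4, 1:4, 2:2, 3:2, 4:1, 5:4, 6:6, 7:4, 8:2, 9:4, 10:4, 11:5, 12:2, 13:4, 14:2
4, 11 have odd degree; an Eulerian circuit needs every degree to be even, so none exists.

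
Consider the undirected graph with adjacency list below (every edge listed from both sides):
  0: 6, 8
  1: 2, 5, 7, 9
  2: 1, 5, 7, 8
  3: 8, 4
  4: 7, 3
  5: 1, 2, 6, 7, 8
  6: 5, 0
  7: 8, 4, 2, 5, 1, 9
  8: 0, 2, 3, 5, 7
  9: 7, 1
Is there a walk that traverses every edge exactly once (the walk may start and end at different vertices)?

Degrees: 0:2, 1:4, 2:4, 3:2, 4:2, 5:5, 6:2, 7:6, 8:5, 9:2
Odd-degree vertices: 5, 8 (2 total).
With 2 odd-degree vertices and all edges in one connected piece, an Eulerian trail exists (from 5 to 8).

Yes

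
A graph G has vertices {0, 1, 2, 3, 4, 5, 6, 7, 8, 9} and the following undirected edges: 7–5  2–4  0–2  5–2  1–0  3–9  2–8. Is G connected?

Component: {6}
Component: {3, 9}
Component: {0, 1, 2, 4, 5, 7, 8}
There are 3 separate components, so the graph is not connected.

No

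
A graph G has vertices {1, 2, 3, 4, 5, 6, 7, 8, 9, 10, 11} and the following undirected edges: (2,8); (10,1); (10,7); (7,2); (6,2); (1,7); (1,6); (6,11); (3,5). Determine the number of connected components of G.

Component: {4}
Component: {9}
Component: {3, 5}
Component: {1, 2, 6, 7, 8, 10, 11}

4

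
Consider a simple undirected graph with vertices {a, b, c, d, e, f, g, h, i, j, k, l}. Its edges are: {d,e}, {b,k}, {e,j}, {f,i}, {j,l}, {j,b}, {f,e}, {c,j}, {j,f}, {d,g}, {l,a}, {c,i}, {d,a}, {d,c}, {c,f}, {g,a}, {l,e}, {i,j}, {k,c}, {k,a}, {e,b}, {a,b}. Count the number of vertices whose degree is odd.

Degrees: a:5, b:4, c:5, d:4, e:5, f:4, g:2, h:0, i:3, j:6, k:3, l:3
Odd-degree vertices: a, c, e, i, k, l.

6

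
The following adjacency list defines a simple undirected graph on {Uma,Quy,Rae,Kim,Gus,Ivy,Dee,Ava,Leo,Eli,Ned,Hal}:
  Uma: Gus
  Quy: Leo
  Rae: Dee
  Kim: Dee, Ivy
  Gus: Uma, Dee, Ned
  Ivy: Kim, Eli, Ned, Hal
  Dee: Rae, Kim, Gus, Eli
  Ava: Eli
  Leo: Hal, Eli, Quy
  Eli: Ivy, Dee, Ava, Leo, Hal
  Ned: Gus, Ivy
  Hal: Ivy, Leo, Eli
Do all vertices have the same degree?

No

Degrees: Uma:1, Quy:1, Rae:1, Kim:2, Gus:3, Ivy:4, Dee:4, Ava:1, Leo:3, Eli:5, Ned:2, Hal:3
Degrees are not all equal (e.g. deg(Uma)=1 but deg(Eli)=5); not regular.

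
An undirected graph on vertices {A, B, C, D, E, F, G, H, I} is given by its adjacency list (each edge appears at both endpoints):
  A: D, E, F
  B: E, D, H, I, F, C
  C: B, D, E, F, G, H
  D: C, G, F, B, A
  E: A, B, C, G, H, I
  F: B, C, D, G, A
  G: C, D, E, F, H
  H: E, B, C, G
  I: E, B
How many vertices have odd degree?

4

Degrees: A:3, B:6, C:6, D:5, E:6, F:5, G:5, H:4, I:2
Odd-degree vertices: A, D, F, G.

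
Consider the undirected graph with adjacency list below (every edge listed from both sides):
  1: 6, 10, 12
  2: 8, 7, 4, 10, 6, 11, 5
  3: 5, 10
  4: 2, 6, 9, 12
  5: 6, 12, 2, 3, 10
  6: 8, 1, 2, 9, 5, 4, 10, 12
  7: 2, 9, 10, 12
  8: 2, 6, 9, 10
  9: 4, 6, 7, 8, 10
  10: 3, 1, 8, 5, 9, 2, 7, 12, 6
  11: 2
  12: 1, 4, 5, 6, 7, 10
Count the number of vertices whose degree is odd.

6

Degrees: 1:3, 2:7, 3:2, 4:4, 5:5, 6:8, 7:4, 8:4, 9:5, 10:9, 11:1, 12:6
Odd-degree vertices: 1, 2, 5, 9, 10, 11.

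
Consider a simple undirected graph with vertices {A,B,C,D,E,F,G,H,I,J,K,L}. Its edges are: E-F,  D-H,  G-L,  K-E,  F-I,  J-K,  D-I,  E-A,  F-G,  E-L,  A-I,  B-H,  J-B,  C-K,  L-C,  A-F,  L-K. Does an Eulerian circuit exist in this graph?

Degrees: A:3, B:2, C:2, D:2, E:4, F:4, G:2, H:2, I:3, J:2, K:4, L:4
A, I have odd degree; an Eulerian circuit needs every degree to be even, so none exists.

No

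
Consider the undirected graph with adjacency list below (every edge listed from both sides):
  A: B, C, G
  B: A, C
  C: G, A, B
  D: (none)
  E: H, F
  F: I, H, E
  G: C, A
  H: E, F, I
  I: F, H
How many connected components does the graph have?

Component: {D}
Component: {A, B, C, G}
Component: {E, F, H, I}

3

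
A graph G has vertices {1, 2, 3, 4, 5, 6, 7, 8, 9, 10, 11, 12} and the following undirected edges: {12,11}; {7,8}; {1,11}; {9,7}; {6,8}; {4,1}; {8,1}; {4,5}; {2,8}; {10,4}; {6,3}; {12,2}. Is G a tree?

|V| = 12, |E| = 12.
A tree on 12 vertices has exactly 11 edges; this graph has 12, so it contains a cycle and is not a tree.

No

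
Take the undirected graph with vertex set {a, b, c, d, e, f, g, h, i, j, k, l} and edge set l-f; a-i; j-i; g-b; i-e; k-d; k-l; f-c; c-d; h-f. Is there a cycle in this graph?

Yes

The graph has 12 vertices, 10 edges, and 3 connected components.
One cycle is c-f-l-k-d-c.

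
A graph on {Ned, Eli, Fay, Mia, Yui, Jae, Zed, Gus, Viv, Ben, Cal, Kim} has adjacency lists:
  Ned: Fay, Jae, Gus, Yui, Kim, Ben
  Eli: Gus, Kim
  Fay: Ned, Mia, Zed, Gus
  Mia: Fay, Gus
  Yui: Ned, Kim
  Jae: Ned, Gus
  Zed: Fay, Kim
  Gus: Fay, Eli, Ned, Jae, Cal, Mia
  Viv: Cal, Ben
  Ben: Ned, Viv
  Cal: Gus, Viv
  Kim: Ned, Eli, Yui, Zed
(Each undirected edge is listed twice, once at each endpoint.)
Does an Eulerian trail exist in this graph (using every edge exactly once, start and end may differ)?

Yes

Degrees: Ned:6, Eli:2, Fay:4, Mia:2, Yui:2, Jae:2, Zed:2, Gus:6, Viv:2, Ben:2, Cal:2, Kim:4
Odd-degree vertices: none (0 total).
The non-isolated vertices are connected and exactly 0 have odd degree, so an Eulerian trail exists.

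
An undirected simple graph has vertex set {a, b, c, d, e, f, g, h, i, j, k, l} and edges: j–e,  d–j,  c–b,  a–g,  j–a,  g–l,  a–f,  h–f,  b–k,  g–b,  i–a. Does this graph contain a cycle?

No

The graph has 12 vertices, 11 edges, and 1 connected component.
A forest on 12 vertices with 1 component has exactly 11 edges, which matches — so no cycle.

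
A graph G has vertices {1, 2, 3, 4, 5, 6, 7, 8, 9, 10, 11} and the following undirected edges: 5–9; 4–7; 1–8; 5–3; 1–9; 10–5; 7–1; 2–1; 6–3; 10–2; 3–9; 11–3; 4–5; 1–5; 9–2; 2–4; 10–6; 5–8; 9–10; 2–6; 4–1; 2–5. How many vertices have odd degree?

Degrees: 1:6, 2:6, 3:4, 4:4, 5:7, 6:3, 7:2, 8:2, 9:5, 10:4, 11:1
Odd-degree vertices: 5, 6, 9, 11.

4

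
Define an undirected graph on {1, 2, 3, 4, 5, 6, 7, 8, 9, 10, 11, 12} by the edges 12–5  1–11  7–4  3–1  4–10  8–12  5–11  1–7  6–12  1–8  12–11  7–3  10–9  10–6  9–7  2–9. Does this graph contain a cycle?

The graph has 12 vertices, 16 edges, and 1 connected component.
Since 16 > 12 - 1, a cycle must exist; for instance 1-7-9-10-6-12-8-1.

Yes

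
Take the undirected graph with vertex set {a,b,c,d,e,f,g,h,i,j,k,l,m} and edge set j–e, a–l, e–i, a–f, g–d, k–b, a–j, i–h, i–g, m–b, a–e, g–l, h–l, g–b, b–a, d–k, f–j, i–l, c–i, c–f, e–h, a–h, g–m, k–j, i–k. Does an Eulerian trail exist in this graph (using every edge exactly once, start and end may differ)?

Yes

Degrees: a:6, b:4, c:2, d:2, e:4, f:3, g:5, h:4, i:6, j:4, k:4, l:4, m:2
Odd-degree vertices: f, g (2 total).
With 2 odd-degree vertices and all edges in one connected piece, an Eulerian trail exists (from f to g).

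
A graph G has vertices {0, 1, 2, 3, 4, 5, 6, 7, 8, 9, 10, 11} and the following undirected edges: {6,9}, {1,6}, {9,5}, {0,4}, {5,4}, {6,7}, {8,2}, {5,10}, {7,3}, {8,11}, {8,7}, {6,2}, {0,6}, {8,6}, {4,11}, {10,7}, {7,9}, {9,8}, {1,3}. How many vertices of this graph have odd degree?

4

Degrees: 0:2, 1:2, 2:2, 3:2, 4:3, 5:3, 6:6, 7:5, 8:5, 9:4, 10:2, 11:2
Odd-degree vertices: 4, 5, 7, 8.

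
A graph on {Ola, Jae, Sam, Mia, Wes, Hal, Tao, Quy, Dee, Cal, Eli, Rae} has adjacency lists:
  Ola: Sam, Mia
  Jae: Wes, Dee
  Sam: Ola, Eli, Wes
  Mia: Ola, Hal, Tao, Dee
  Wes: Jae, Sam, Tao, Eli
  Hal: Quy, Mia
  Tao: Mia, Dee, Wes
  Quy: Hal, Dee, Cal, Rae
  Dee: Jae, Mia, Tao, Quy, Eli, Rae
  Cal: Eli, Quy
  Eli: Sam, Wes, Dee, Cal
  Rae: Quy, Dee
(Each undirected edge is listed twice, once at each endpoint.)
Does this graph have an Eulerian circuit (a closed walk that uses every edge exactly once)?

Degrees: Ola:2, Jae:2, Sam:3, Mia:4, Wes:4, Hal:2, Tao:3, Quy:4, Dee:6, Cal:2, Eli:4, Rae:2
Sam, Tao have odd degree; an Eulerian circuit needs every degree to be even, so none exists.

No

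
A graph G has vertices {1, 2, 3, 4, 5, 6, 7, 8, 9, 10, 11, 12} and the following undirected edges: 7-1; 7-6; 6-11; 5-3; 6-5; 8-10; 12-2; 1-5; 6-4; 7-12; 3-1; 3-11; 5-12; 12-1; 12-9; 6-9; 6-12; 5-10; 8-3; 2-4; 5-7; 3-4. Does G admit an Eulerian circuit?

No

Degrees: 1:4, 2:2, 3:5, 4:3, 5:6, 6:6, 7:4, 8:2, 9:2, 10:2, 11:2, 12:6
3, 4 have odd degree; an Eulerian circuit needs every degree to be even, so none exists.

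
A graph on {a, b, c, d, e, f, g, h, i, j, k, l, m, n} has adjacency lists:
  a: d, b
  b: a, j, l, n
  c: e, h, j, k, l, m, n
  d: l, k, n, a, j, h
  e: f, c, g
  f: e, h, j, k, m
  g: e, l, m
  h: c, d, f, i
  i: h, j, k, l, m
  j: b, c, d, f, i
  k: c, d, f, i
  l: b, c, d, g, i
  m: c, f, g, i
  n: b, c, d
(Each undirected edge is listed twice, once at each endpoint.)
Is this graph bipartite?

A valid 2-coloring puts {b, c, d, f, g, i} on one side and {a, e, h, j, k, l, m, n} on the other; every edge crosses between the two sides.

Yes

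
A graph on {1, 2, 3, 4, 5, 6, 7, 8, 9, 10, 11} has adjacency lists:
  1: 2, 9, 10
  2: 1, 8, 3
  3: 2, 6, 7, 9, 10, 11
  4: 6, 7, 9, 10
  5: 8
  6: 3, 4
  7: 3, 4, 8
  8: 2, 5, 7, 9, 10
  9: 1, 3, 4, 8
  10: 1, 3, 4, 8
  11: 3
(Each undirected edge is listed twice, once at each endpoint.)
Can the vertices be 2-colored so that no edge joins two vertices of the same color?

Yes

Partition the vertices as {2, 5, 6, 7, 9, 10, 11} vs {1, 3, 4, 8}. Each listed edge has one endpoint in each part, so the graph is bipartite.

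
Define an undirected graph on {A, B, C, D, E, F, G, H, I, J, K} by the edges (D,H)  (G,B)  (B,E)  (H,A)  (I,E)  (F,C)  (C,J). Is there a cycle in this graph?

No

|V| = 11, |E| = 7, number of components = 4.
Since 7 = 11 - 4, the graph is a forest and contains no cycle.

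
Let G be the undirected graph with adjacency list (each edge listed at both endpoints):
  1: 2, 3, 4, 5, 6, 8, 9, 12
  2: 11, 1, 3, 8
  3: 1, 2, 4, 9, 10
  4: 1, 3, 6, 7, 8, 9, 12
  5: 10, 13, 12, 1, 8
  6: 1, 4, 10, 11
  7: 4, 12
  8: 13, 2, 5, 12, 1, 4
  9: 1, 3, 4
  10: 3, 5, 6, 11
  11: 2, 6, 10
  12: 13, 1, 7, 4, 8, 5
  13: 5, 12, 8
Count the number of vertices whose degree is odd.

Degrees: 1:8, 2:4, 3:5, 4:7, 5:5, 6:4, 7:2, 8:6, 9:3, 10:4, 11:3, 12:6, 13:3
Odd-degree vertices: 3, 4, 5, 9, 11, 13.

6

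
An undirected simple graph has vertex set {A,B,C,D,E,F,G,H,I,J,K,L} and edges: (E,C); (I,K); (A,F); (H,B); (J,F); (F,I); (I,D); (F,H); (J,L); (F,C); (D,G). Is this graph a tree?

The graph has 12 vertices and 11 edges.
Connected and |E| = |V| - 1, which characterizes a tree.

Yes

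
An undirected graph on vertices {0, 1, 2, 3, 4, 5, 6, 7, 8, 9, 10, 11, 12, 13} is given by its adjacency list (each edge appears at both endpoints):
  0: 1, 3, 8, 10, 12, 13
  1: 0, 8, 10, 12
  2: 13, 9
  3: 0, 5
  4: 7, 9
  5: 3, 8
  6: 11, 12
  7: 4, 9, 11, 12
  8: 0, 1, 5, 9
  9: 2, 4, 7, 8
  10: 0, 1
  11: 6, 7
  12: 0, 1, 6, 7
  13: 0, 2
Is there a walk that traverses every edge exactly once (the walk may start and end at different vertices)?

Degrees: 0:6, 1:4, 2:2, 3:2, 4:2, 5:2, 6:2, 7:4, 8:4, 9:4, 10:2, 11:2, 12:4, 13:2
Odd-degree vertices: none (0 total).
The non-isolated vertices are connected and exactly 0 have odd degree, so an Eulerian trail exists.

Yes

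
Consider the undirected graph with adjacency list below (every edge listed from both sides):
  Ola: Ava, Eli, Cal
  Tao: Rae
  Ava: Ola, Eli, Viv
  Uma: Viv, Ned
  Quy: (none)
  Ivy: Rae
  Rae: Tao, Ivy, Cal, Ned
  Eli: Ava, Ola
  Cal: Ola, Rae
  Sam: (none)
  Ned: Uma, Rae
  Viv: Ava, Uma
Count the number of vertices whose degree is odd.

4

Degrees: Ola:3, Tao:1, Ava:3, Uma:2, Quy:0, Ivy:1, Rae:4, Eli:2, Cal:2, Sam:0, Ned:2, Viv:2
Odd-degree vertices: Ola, Tao, Ava, Ivy.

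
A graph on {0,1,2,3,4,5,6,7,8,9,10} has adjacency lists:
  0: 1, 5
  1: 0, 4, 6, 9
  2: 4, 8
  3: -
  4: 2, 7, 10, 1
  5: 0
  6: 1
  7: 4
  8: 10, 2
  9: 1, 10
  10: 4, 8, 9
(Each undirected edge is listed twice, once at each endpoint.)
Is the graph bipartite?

A valid 2-coloring puts {1, 2, 3, 5, 7, 10} on one side and {0, 4, 6, 8, 9} on the other; every edge crosses between the two sides.

Yes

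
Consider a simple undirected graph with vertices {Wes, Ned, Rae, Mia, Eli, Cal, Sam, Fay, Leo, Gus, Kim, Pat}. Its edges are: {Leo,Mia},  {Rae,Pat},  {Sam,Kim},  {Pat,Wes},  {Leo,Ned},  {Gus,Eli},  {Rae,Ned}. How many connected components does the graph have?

5

Component: {Cal}
Component: {Fay}
Component: {Eli, Gus}
Component: {Sam, Kim}
Component: {Wes, Ned, Rae, Mia, Leo, Pat}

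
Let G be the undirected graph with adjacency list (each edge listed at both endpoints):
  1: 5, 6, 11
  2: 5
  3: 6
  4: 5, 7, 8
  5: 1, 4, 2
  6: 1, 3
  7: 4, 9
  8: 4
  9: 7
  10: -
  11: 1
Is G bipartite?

Yes

Partition the vertices as {5, 6, 7, 8, 10, 11} vs {1, 2, 3, 4, 9}. Each listed edge has one endpoint in each part, so the graph is bipartite.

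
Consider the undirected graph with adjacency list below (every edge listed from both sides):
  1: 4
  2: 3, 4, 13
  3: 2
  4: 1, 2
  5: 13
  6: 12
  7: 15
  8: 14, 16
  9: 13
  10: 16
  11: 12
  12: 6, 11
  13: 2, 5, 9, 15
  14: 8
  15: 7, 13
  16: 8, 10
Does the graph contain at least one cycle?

No

|V| = 16, |E| = 13, number of components = 3.
A forest on 16 vertices with 3 components has exactly 13 edges, which matches — so no cycle.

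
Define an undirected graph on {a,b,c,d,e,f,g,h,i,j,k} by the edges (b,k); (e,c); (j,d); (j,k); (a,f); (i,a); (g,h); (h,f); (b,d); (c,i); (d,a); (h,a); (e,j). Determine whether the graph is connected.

Starting from a and exploring outward reaches every vertex (a, d, i, h, f, b, j, c, g, k, e); the graph is connected.

Yes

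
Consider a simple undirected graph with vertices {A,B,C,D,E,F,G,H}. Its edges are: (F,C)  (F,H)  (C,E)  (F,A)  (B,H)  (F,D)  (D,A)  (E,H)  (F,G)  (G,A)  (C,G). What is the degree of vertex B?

1

Neighbors of B: H.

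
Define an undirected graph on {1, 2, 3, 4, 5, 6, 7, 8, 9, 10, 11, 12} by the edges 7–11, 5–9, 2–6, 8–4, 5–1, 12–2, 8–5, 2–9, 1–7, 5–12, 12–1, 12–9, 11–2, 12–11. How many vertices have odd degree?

Degrees: 1:3, 2:4, 3:0, 4:1, 5:4, 6:1, 7:2, 8:2, 9:3, 10:0, 11:3, 12:5
Odd-degree vertices: 1, 4, 6, 9, 11, 12.

6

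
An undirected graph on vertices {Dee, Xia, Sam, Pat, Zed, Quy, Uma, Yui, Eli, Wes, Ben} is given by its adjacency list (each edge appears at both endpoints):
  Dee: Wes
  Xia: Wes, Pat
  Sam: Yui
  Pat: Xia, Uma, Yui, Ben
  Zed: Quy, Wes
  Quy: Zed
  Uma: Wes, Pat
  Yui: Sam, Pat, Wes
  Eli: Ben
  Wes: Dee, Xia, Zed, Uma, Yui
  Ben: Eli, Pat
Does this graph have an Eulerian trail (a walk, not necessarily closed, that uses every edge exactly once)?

No

Degrees: Dee:1, Xia:2, Sam:1, Pat:4, Zed:2, Quy:1, Uma:2, Yui:3, Eli:1, Wes:5, Ben:2
Odd-degree vertices: Dee, Sam, Quy, Yui, Eli, Wes (6 total).
With 6 odd-degree vertices (more than two), no single trail can use every edge.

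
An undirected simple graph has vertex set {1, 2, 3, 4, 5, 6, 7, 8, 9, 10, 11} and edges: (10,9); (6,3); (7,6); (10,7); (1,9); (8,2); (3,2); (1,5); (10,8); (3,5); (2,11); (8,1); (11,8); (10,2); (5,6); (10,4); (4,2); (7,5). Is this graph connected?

Yes

A breadth-first search from 1 visits 1, 8, 9, 5, 11, 10, 2, 7, 6, 3, 4 — all 11 vertices — so the graph is connected.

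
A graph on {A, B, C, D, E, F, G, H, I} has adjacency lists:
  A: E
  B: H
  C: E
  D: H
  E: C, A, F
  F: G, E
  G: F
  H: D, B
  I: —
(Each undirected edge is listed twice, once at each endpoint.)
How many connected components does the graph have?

3

Component: {I}
Component: {B, D, H}
Component: {A, C, E, F, G}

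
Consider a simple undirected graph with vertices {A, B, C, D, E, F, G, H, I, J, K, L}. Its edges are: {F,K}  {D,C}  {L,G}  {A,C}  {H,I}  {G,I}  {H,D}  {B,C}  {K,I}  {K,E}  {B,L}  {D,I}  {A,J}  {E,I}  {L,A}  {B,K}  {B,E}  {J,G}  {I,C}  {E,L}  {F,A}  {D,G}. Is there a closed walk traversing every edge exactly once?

Degrees: A:4, B:4, C:4, D:4, E:4, F:2, G:4, H:2, I:6, J:2, K:4, L:4
Every vertex has even degree and the edges form a single connected piece, so an Eulerian circuit exists.

Yes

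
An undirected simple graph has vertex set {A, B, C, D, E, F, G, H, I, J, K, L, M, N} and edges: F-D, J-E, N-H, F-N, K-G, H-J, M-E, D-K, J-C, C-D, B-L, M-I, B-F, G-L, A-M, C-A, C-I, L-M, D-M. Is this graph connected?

Yes

A breadth-first search from A visits A, C, M, I, J, D, L, E, H, K, F, G, B, N — all 14 vertices — so the graph is connected.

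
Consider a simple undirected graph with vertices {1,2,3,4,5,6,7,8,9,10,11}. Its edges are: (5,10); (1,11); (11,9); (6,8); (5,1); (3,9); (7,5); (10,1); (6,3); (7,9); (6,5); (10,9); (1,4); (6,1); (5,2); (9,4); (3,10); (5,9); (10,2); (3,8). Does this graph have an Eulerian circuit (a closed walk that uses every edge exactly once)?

Degrees: 1:5, 2:2, 3:4, 4:2, 5:6, 6:4, 7:2, 8:2, 9:6, 10:5, 11:2
Vertices with odd degree: 1, 10. An Eulerian circuit requires all degrees even.

No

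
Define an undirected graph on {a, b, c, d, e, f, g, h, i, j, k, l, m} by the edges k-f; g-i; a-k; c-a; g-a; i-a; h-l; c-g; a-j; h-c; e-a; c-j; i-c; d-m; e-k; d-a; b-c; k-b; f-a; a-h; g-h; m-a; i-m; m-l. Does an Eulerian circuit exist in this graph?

Yes

Degrees: a:10, b:2, c:6, d:2, e:2, f:2, g:4, h:4, i:4, j:2, k:4, l:2, m:4
Every vertex has even degree and the edges form a single connected piece, so an Eulerian circuit exists.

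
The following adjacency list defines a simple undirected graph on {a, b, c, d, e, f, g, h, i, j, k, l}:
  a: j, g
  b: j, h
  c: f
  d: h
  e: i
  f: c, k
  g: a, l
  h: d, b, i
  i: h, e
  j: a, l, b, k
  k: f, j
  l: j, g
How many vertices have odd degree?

4

Degrees: a:2, b:2, c:1, d:1, e:1, f:2, g:2, h:3, i:2, j:4, k:2, l:2
Odd-degree vertices: c, d, e, h.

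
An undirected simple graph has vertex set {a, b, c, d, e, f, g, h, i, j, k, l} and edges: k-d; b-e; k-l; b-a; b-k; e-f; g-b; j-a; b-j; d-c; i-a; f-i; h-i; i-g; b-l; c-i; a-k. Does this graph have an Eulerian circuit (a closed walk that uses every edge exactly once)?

No

Degrees: a:4, b:6, c:2, d:2, e:2, f:2, g:2, h:1, i:5, j:2, k:4, l:2
Vertices with odd degree: h, i. An Eulerian circuit requires all degrees even.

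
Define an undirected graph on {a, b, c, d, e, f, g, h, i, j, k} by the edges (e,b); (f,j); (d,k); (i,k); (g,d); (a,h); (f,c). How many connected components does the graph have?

Component: {a, h}
Component: {b, e}
Component: {c, f, j}
Component: {d, g, i, k}

4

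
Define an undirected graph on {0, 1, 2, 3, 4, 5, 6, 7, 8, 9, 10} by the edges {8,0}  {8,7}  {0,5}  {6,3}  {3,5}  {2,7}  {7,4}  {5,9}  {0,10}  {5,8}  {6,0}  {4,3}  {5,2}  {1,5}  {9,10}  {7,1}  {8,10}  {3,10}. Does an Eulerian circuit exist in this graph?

Degrees: 0:4, 1:2, 2:2, 3:4, 4:2, 5:6, 6:2, 7:4, 8:4, 9:2, 10:4
Every vertex has even degree and the edges form a single connected piece, so an Eulerian circuit exists.

Yes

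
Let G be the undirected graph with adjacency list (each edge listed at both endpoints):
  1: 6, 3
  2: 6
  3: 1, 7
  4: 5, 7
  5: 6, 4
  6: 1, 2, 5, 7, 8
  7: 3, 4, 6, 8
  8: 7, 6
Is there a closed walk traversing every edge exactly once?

No

Degrees: 1:2, 2:1, 3:2, 4:2, 5:2, 6:5, 7:4, 8:2
Vertices with odd degree: 2, 6. An Eulerian circuit requires all degrees even.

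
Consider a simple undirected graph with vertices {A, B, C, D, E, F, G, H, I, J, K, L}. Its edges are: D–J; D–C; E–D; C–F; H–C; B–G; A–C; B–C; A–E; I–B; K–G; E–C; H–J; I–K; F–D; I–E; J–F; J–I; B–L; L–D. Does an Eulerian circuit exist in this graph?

No

Degrees: A:2, B:4, C:6, D:5, E:4, F:3, G:2, H:2, I:4, J:4, K:2, L:2
Vertices with odd degree: D, F. An Eulerian circuit requires all degrees even.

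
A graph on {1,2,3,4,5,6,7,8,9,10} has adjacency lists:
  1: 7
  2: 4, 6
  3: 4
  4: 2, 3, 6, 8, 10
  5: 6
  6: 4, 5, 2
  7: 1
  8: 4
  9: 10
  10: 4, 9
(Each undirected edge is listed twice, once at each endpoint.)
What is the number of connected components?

Component: {1, 7}
Component: {2, 3, 4, 5, 6, 8, 9, 10}

2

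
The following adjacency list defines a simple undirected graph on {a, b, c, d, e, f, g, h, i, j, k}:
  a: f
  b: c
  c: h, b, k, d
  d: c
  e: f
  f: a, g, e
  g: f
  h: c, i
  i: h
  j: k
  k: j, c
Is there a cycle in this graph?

No

|V| = 11, |E| = 9, number of components = 2.
A forest on 11 vertices with 2 components has exactly 9 edges, which matches — so no cycle.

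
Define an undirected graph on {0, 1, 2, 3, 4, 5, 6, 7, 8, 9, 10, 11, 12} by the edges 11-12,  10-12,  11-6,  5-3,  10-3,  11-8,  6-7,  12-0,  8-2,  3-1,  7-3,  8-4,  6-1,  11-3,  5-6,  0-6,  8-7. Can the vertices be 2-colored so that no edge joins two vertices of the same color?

Partition the vertices as {3, 6, 8, 9, 12} vs {0, 1, 2, 4, 5, 7, 10, 11}. Each listed edge has one endpoint in each part, so the graph is bipartite.

Yes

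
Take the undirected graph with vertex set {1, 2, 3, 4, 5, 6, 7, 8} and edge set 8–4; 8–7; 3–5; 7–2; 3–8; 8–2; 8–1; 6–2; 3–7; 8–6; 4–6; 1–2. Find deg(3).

3

Neighbors of 3: 5, 7, 8.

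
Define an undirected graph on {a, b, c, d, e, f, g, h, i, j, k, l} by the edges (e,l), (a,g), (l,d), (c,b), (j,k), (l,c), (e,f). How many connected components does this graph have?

5

Component: {h}
Component: {i}
Component: {a, g}
Component: {j, k}
Component: {b, c, d, e, f, l}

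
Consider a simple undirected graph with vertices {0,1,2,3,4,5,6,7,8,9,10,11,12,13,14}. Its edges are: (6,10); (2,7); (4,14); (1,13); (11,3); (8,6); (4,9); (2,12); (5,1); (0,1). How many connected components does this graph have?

Component: {3, 11}
Component: {2, 7, 12}
Component: {4, 9, 14}
Component: {6, 8, 10}
Component: {0, 1, 5, 13}

5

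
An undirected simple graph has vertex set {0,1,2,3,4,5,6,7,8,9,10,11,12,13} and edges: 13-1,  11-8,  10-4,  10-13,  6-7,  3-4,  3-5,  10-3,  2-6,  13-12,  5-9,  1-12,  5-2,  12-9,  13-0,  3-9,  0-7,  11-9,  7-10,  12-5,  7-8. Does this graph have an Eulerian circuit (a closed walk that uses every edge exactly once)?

Yes

Degrees: 0:2, 1:2, 2:2, 3:4, 4:2, 5:4, 6:2, 7:4, 8:2, 9:4, 10:4, 11:2, 12:4, 13:4
All degrees are even and the non-isolated vertices are connected — an Eulerian circuit exists.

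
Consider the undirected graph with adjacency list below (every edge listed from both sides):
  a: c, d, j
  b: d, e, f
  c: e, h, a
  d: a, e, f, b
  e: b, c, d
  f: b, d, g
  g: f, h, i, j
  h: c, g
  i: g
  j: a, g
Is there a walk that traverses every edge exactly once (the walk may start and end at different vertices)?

No

Degrees: a:3, b:3, c:3, d:4, e:3, f:3, g:4, h:2, i:1, j:2
Odd-degree vertices: a, b, c, e, f, i (6 total).
With 6 odd-degree vertices (more than two), no single trail can use every edge.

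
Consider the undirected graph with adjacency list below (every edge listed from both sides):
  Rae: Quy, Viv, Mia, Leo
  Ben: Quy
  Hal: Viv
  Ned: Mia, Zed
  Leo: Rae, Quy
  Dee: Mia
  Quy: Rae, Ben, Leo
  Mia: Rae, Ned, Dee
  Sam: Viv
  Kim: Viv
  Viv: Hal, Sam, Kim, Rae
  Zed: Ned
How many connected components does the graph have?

Component: {Rae, Ben, Hal, Ned, Leo, Dee, Quy, Mia, Sam, Kim, Viv, Zed}

1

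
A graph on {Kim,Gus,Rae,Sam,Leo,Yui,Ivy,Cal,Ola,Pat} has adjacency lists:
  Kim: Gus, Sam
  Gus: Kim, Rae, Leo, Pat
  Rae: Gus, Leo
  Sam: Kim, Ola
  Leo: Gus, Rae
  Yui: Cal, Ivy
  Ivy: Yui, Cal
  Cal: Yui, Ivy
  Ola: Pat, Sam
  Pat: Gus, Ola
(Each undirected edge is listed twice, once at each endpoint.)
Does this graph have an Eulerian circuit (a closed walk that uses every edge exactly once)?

Degrees: Kim:2, Gus:4, Rae:2, Sam:2, Leo:2, Yui:2, Ivy:2, Cal:2, Ola:2, Pat:2
All degrees are even, but the edges lie in more than one component, so no single closed walk can cover them all.

No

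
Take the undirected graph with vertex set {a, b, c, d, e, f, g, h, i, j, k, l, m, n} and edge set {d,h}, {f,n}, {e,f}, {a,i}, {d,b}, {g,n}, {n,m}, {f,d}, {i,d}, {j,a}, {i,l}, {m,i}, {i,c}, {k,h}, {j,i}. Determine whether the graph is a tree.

|V| = 14, |E| = 15.
A tree on 14 vertices has exactly 13 edges; this graph has 15, so it contains a cycle and is not a tree.

No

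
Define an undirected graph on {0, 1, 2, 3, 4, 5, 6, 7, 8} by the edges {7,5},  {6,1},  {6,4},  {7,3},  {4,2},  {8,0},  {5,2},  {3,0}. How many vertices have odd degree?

Degrees: 0:2, 1:1, 2:2, 3:2, 4:2, 5:2, 6:2, 7:2, 8:1
Odd-degree vertices: 1, 8.

2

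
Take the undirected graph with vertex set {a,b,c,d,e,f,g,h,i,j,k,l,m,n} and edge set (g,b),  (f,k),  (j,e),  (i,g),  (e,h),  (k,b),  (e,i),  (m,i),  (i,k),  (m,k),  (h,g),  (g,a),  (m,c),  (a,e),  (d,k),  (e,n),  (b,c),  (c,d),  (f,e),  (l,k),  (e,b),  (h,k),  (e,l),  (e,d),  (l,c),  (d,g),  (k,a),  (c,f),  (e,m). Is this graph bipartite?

No

i-m-e-i is an odd cycle (length 3), and a bipartite graph can contain only even cycles.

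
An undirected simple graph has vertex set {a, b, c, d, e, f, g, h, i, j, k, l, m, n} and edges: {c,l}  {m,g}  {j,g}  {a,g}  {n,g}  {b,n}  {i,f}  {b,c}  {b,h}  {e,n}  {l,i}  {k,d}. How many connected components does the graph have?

Component: {d, k}
Component: {a, b, c, e, f, g, h, i, j, l, m, n}

2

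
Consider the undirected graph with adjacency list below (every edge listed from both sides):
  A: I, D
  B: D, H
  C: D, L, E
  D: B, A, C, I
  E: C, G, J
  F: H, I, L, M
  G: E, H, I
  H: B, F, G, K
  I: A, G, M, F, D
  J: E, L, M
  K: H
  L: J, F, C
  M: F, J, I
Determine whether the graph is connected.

Yes

A breadth-first search from A visits A, D, I, C, B, F, G, M, L, E, H, J, K — all 13 vertices — so the graph is connected.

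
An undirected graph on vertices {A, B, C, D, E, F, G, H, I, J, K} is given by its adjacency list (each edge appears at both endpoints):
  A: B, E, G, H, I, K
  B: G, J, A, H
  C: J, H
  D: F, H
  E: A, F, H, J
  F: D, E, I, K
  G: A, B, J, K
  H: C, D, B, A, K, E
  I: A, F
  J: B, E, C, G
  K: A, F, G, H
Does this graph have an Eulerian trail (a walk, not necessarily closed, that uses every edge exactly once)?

Yes

Degrees: A:6, B:4, C:2, D:2, E:4, F:4, G:4, H:6, I:2, J:4, K:4
Odd-degree vertices: none (0 total).
The non-isolated vertices are connected and exactly 0 have odd degree, so an Eulerian trail exists.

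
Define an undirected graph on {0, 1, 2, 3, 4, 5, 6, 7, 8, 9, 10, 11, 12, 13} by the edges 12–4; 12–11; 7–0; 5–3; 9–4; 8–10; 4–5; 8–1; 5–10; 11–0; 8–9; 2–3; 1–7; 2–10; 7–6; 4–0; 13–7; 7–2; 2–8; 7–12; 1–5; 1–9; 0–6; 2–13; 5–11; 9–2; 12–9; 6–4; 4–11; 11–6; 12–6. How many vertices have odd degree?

6

Degrees: 0:4, 1:4, 2:6, 3:2, 4:6, 5:5, 6:5, 7:6, 8:4, 9:5, 10:3, 11:5, 12:5, 13:2
Odd-degree vertices: 5, 6, 9, 10, 11, 12.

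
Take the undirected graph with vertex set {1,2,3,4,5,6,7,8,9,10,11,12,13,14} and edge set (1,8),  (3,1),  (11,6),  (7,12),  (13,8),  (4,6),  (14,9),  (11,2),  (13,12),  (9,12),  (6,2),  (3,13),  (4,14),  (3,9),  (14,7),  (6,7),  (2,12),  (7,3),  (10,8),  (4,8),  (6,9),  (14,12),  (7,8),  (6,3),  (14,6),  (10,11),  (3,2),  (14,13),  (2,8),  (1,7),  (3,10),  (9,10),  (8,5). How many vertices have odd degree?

Degrees: 1:3, 2:5, 3:7, 4:3, 5:1, 6:7, 7:6, 8:7, 9:5, 10:4, 11:3, 12:5, 13:4, 14:6
Odd-degree vertices: 1, 2, 3, 4, 5, 6, 8, 9, 11, 12.

10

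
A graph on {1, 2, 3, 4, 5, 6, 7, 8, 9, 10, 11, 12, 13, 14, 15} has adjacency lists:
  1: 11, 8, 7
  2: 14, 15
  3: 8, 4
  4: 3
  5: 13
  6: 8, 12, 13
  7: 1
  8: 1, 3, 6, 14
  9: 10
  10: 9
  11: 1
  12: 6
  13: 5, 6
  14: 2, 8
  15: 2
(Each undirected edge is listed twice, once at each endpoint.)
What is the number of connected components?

2

Component: {9, 10}
Component: {1, 2, 3, 4, 5, 6, 7, 8, 11, 12, 13, 14, 15}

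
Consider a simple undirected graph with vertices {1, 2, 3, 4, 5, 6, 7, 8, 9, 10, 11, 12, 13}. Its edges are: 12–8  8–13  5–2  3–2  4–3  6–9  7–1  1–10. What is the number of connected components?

Component: {11}
Component: {6, 9}
Component: {1, 7, 10}
Component: {8, 12, 13}
Component: {2, 3, 4, 5}

5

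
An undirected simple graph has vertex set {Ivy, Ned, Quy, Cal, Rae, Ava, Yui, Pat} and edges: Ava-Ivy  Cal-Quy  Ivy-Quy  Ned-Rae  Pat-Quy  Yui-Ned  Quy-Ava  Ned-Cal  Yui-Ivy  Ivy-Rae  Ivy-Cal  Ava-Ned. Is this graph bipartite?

The cycle Ava-Ivy-Quy-Ava has length 3, which is odd, so the graph is not bipartite.

No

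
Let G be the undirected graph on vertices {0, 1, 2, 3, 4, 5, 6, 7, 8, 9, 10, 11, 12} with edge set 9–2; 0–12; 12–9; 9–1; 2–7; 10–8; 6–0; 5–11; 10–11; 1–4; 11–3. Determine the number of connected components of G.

2

Component: {3, 5, 8, 10, 11}
Component: {0, 1, 2, 4, 6, 7, 9, 12}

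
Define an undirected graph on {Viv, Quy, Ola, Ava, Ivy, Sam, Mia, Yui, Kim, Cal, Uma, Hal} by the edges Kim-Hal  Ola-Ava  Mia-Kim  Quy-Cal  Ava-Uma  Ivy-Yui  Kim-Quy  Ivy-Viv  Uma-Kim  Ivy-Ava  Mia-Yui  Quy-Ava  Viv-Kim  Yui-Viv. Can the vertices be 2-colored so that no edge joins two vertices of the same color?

Viv-Yui-Ivy-Viv is an odd cycle (length 3), and a bipartite graph can contain only even cycles.

No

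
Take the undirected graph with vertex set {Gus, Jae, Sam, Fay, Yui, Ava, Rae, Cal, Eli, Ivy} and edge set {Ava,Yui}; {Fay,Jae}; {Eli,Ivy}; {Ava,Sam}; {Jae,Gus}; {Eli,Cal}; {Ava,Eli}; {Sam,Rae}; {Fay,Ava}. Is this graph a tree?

|V| = 10, |E| = 9.
Connected and |E| = |V| - 1, which characterizes a tree.

Yes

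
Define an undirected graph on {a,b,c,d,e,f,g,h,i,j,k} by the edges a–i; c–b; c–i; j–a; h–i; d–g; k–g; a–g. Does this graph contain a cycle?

|V| = 11, |E| = 8, number of components = 3.
Since 8 = 11 - 3, the graph is a forest and contains no cycle.

No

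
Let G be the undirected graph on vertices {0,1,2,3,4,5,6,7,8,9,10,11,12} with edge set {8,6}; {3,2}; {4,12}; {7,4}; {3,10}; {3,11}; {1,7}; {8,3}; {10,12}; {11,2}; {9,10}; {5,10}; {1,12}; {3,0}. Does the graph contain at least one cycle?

The graph has 13 vertices, 14 edges, and 1 connected component.
One cycle is 12-4-7-1-12.

Yes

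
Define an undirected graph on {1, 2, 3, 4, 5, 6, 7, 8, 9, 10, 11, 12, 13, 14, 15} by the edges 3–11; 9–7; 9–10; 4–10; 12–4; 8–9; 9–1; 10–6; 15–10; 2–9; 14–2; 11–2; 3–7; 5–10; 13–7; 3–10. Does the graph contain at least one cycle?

Yes

The graph has 15 vertices, 16 edges, and 1 connected component.
Since 16 > 15 - 1, a cycle must exist; for instance 9-10-3-11-2-9.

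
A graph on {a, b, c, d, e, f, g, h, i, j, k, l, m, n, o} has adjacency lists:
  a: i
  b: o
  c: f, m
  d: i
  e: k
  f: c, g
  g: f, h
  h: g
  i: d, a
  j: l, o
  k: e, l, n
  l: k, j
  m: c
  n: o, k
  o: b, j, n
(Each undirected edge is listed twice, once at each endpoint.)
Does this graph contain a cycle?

Yes

|V| = 15, |E| = 13, number of components = 3.
Since 13 > 15 - 3, a cycle must exist; for instance o-j-l-k-n-o.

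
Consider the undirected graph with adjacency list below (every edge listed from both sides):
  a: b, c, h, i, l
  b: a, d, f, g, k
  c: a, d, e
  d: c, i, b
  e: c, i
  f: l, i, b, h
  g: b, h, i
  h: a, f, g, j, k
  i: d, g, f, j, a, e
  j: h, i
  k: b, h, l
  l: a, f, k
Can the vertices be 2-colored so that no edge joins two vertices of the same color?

Yes

A valid 2-coloring puts {b, c, h, i, l} on one side and {a, d, e, f, g, j, k} on the other; every edge crosses between the two sides.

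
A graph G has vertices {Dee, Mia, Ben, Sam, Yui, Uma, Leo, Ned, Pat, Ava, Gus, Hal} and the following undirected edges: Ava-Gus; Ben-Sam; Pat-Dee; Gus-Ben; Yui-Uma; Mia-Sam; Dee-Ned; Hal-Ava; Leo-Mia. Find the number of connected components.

3

Component: {Yui, Uma}
Component: {Dee, Ned, Pat}
Component: {Mia, Ben, Sam, Leo, Ava, Gus, Hal}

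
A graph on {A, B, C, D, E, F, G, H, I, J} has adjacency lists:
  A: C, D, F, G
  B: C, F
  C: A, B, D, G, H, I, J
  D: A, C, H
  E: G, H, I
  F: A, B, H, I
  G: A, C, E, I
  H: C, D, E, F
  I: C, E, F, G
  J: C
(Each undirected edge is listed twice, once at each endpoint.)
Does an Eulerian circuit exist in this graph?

No

Degrees: A:4, B:2, C:7, D:3, E:3, F:4, G:4, H:4, I:4, J:1
Vertices with odd degree: C, D, E, J. An Eulerian circuit requires all degrees even.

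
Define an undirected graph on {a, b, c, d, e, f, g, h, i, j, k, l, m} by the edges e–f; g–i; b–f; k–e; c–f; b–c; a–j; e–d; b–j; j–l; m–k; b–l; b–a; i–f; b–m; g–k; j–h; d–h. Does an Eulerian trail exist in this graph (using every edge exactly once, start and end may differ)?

Degrees: a:2, b:6, c:2, d:2, e:3, f:4, g:2, h:2, i:2, j:4, k:3, l:2, m:2
Odd-degree vertices: e, k (2 total).
The non-isolated vertices are connected and exactly 2 have odd degree, so an Eulerian trail exists (from e to k).

Yes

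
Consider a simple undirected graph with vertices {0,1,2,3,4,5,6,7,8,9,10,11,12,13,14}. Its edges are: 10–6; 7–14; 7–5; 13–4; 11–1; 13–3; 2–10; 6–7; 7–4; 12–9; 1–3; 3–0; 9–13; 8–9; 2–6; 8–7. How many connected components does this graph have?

1

Component: {0, 1, 2, 3, 4, 5, 6, 7, 8, 9, 10, 11, 12, 13, 14}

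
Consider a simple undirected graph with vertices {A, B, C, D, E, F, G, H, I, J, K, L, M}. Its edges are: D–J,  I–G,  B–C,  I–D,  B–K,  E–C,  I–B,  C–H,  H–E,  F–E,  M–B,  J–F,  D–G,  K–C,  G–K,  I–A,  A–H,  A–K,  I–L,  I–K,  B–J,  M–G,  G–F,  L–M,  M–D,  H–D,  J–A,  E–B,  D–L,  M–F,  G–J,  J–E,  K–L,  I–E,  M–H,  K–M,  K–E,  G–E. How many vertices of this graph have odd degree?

4

Degrees: A:4, B:6, C:4, D:6, E:8, F:4, G:7, H:5, I:7, J:6, K:8, L:4, M:7
Odd-degree vertices: G, H, I, M.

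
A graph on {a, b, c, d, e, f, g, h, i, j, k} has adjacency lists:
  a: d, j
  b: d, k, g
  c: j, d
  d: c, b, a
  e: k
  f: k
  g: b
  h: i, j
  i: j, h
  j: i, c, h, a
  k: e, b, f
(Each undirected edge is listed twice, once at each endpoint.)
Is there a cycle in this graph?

Yes

The graph has 11 vertices, 12 edges, and 1 connected component.
One cycle is a-d-c-j-a.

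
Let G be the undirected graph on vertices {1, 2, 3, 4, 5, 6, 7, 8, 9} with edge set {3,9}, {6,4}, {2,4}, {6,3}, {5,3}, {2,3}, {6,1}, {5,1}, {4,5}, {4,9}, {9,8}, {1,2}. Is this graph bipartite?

A valid 2-coloring puts {2, 5, 6, 7, 9} on one side and {1, 3, 4, 8} on the other; every edge crosses between the two sides.

Yes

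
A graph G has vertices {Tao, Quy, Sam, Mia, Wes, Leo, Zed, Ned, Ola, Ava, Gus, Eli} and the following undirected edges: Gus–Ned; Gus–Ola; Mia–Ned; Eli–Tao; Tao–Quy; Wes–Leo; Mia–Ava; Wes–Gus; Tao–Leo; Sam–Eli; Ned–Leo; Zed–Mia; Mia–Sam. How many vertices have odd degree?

8

Degrees: Tao:3, Quy:1, Sam:2, Mia:4, Wes:2, Leo:3, Zed:1, Ned:3, Ola:1, Ava:1, Gus:3, Eli:2
Odd-degree vertices: Tao, Quy, Leo, Zed, Ned, Ola, Ava, Gus.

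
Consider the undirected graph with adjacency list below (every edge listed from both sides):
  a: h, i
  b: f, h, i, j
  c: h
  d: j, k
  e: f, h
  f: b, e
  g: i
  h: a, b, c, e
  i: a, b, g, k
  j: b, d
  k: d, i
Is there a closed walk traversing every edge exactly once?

No

Degrees: a:2, b:4, c:1, d:2, e:2, f:2, g:1, h:4, i:4, j:2, k:2
Vertices with odd degree: c, g. An Eulerian circuit requires all degrees even.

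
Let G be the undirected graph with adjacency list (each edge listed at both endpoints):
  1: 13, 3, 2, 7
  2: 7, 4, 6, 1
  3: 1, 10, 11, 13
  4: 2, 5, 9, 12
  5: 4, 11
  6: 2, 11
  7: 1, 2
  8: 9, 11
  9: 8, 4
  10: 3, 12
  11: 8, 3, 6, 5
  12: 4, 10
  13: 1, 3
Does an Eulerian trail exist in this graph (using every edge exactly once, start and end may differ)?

Degrees: 1:4, 2:4, 3:4, 4:4, 5:2, 6:2, 7:2, 8:2, 9:2, 10:2, 11:4, 12:2, 13:2
Odd-degree vertices: none (0 total).
The non-isolated vertices are connected and exactly 0 have odd degree, so an Eulerian trail exists.

Yes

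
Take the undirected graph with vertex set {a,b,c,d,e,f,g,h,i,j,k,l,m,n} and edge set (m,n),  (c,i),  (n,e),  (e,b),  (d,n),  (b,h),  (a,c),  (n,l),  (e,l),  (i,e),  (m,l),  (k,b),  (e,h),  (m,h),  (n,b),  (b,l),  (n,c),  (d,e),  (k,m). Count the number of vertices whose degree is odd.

4

Degrees: a:1, b:5, c:3, d:2, e:6, f:0, g:0, h:3, i:2, j:0, k:2, l:4, m:4, n:6
Odd-degree vertices: a, b, c, h.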